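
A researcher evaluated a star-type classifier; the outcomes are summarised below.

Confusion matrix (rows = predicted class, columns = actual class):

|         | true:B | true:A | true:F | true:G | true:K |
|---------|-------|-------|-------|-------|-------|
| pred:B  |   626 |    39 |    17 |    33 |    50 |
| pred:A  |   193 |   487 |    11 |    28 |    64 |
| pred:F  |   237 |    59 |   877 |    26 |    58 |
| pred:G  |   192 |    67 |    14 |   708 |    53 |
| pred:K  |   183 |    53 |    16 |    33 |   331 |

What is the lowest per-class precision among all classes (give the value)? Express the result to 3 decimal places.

Per-class precision (TP/(TP+FP)):
  B: TP=626, FP=39+17+33+50=139 → 626/765 = 0.8183
  A: TP=487, FP=193+11+28+64=296 → 487/783 = 0.6220
  F: TP=877, FP=237+59+26+58=380 → 877/1257 = 0.6977
  G: TP=708, FP=192+67+14+53=326 → 708/1034 = 0.6847
  K: TP=331, FP=183+53+16+33=285 → 331/616 = 0.5373
Lowest is class 'K' with precision = 0.537.

0.537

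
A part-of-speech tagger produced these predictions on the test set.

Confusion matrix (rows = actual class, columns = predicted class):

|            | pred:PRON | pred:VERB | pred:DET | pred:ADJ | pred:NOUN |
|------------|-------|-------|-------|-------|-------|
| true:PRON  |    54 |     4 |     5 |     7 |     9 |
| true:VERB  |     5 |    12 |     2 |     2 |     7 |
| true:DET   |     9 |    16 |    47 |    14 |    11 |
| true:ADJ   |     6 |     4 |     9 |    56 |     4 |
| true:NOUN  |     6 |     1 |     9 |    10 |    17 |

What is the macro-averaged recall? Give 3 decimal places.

0.540

Per-class recall (TP/(TP+FN)):
  PRON: TP=54, FN=4+5+7+9=25 → 54/79 = 0.6835
  VERB: TP=12, FN=5+2+2+7=16 → 12/28 = 0.4286
  DET: TP=47, FN=9+16+14+11=50 → 47/97 = 0.4845
  ADJ: TP=56, FN=6+4+9+4=23 → 56/79 = 0.7089
  NOUN: TP=17, FN=6+1+9+10=26 → 17/43 = 0.3953
Macro-recall = mean = (0.6835 + 0.4286 + 0.4845 + 0.7089 + 0.3953) / 5 = 0.540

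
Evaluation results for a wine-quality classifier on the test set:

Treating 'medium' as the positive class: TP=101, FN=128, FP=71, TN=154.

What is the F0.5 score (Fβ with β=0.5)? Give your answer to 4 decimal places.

0.5507

Fβ = (1+β²)·TP / ((1+β²)·TP + β²·FN + FP), with β²=1/4
= 1.25·101 / (1.25·101 + 0.25·128 + 71) = 0.5507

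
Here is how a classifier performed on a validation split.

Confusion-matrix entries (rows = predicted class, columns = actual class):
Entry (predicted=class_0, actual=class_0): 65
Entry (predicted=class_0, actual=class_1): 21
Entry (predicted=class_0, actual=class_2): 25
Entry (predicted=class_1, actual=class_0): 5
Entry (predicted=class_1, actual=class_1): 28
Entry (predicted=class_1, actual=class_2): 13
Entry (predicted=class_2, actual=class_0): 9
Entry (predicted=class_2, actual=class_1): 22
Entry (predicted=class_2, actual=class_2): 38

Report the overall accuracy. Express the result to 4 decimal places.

0.5796

Accuracy = trace / total = (65+28+38=131) / 226 = 131/226 = 0.5796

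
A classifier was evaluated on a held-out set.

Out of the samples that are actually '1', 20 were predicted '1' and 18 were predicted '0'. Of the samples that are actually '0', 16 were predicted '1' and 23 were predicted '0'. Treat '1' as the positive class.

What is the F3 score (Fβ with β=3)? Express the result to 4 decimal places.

Fβ = (1+β²)·TP / ((1+β²)·TP + β²·FN + FP), with β²=9
= 10·20 / (10·20 + 9·18 + 16) = 0.5291

0.5291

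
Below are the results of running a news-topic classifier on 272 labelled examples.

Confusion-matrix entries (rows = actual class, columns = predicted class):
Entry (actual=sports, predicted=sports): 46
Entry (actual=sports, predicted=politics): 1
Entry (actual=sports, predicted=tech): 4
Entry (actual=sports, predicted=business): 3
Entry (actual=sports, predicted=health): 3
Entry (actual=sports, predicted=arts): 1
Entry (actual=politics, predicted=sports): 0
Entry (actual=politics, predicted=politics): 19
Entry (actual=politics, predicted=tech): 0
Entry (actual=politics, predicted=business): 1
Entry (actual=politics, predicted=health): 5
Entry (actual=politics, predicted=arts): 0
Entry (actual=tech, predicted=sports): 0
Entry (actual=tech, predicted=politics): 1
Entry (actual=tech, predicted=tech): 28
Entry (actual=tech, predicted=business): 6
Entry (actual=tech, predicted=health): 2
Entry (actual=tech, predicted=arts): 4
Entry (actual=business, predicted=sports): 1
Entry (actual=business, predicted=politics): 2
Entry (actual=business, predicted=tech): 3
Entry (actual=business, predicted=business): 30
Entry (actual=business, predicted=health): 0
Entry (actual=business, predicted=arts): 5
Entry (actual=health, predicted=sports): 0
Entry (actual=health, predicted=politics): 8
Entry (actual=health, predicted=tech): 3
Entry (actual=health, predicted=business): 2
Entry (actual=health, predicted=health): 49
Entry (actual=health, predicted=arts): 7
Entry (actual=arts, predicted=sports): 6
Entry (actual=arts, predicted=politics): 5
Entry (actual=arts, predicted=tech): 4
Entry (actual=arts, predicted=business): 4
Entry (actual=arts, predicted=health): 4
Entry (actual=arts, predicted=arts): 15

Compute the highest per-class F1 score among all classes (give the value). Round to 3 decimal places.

0.829

Per-class F1 score (2·TP/(2·TP+FP+FN)):
  sports: TP=46, FP=0+0+1+0+6=7, FN=1+4+3+3+1=12 → 92/111 = 0.8288
  politics: TP=19, FP=1+1+2+8+5=17, FN=0+0+1+5+0=6 → 38/61 = 0.6230
  tech: TP=28, FP=4+0+3+3+4=14, FN=0+1+6+2+4=13 → 56/83 = 0.6747
  business: TP=30, FP=3+1+6+2+4=16, FN=1+2+3+0+5=11 → 60/87 = 0.6897
  health: TP=49, FP=3+5+2+0+4=14, FN=0+8+3+2+7=20 → 98/132 = 0.7424
  arts: TP=15, FP=1+0+4+5+7=17, FN=6+5+4+4+4=23 → 30/70 = 0.4286
Highest is class 'sports' with F1 score = 0.829.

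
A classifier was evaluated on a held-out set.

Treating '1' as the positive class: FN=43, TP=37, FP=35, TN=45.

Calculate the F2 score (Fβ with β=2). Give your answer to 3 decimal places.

0.472

Fβ = (1+β²)·TP / ((1+β²)·TP + β²·FN + FP), with β²=4
= 5·37 / (5·37 + 4·43 + 35) = 0.472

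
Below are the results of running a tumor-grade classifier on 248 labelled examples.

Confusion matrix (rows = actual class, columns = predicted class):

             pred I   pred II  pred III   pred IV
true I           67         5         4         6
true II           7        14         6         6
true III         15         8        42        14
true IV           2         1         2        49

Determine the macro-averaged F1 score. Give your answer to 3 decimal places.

0.656

Per-class F1 score (2·TP/(2·TP+FP+FN)):
  I: TP=67, FP=7+15+2=24, FN=5+4+6=15 → 134/173 = 0.7746
  II: TP=14, FP=5+8+1=14, FN=7+6+6=19 → 28/61 = 0.4590
  III: TP=42, FP=4+6+2=12, FN=15+8+14=37 → 84/133 = 0.6316
  IV: TP=49, FP=6+6+14=26, FN=2+1+2=5 → 98/129 = 0.7597
Macro-F1 score = mean = (0.7746 + 0.4590 + 0.6316 + 0.7597) / 4 = 0.656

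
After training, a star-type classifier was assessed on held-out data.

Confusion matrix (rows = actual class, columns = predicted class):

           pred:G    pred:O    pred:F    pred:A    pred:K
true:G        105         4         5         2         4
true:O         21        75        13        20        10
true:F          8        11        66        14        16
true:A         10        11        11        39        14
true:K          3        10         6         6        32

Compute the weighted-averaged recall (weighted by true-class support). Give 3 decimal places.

0.614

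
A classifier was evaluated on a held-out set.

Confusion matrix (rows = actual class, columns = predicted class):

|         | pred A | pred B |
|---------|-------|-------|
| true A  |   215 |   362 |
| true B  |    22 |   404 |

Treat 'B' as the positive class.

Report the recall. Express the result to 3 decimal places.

Recall = TP/(TP+FN) = 404/(404+22) = 404/426 = 0.948

0.948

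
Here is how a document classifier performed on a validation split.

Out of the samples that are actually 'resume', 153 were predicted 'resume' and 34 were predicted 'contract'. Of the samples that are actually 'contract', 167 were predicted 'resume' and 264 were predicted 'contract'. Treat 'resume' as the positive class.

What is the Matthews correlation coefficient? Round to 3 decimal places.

MCC = (TP·TN − FP·FN) / √((TP+FP)(TP+FN)(TN+FP)(TN+FN))
Numerator = 153·264 − 167·34 = 34714
Denominator = √(320·187·431·298) = √7685729920 = 87668.2948
MCC = 34714 / 87668.2948 = 0.396

0.396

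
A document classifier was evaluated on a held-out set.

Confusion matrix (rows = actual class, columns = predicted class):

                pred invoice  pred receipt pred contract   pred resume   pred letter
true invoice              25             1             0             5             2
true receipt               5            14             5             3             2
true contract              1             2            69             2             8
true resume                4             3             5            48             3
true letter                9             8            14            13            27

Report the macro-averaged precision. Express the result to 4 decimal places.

0.6258

Per-class precision (TP/(TP+FP)):
  invoice: TP=25, FP=5+1+4+9=19 → 25/44 = 0.56818
  receipt: TP=14, FP=1+2+3+8=14 → 14/28 = 0.50000
  contract: TP=69, FP=0+5+5+14=24 → 69/93 = 0.74194
  resume: TP=48, FP=5+3+2+13=23 → 48/71 = 0.67606
  letter: TP=27, FP=2+2+8+3=15 → 27/42 = 0.64286
Macro-precision = mean = (0.56818 + 0.50000 + 0.74194 + 0.67606 + 0.64286) / 5 = 0.6258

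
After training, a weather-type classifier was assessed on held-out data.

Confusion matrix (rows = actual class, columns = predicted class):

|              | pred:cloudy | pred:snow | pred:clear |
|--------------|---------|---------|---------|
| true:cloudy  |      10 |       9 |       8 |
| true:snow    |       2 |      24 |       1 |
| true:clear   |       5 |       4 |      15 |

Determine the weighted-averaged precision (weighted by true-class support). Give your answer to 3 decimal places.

Per-class precision (TP/(TP+FP)):
  cloudy: TP=10, FP=2+5=7 → 10/17 = 0.5882
  snow: TP=24, FP=9+4=13 → 24/37 = 0.6486
  clear: TP=15, FP=8+1=9 → 15/24 = 0.6250
Weighted-precision = Σ (supportᵢ/N)·precisionᵢ with N=78: (27/78)·0.5882 + (27/78)·0.6486 + (24/78)·0.6250 = 0.620

0.620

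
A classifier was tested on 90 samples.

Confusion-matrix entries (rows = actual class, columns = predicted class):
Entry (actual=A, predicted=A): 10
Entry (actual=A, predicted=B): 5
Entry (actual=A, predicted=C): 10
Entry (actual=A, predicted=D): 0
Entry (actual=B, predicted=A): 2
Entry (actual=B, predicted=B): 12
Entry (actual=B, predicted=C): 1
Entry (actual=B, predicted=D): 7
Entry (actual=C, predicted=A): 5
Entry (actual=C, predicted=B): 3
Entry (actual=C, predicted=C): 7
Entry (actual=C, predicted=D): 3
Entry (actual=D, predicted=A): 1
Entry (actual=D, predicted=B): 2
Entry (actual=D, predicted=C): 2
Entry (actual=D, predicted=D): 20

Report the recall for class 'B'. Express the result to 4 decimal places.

0.5455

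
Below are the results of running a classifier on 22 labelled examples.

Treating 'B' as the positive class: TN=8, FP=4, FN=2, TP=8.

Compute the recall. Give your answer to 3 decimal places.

0.800

Recall = TP/(TP+FN) = 8/(8+2) = 8/10 = 0.800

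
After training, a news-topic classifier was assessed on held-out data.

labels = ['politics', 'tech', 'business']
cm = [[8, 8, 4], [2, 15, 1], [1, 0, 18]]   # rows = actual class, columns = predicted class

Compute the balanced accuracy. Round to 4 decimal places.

0.7269

Balanced accuracy = mean of per-class recall.
  politics: recall = 8/20 = 0.40000
  tech: recall = 15/18 = 0.83333
  business: recall = 18/19 = 0.94737
Mean = (0.40000 + 0.83333 + 0.94737) / 3 = 0.7269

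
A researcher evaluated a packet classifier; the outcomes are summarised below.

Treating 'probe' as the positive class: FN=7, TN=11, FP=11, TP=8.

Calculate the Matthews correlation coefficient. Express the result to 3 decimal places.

0.033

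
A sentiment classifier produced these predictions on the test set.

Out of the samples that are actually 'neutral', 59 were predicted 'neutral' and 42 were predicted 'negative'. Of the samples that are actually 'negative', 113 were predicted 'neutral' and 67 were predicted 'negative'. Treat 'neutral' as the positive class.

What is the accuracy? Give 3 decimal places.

0.448

Accuracy = (TP+TN)/N = (59+67)/281 = 0.448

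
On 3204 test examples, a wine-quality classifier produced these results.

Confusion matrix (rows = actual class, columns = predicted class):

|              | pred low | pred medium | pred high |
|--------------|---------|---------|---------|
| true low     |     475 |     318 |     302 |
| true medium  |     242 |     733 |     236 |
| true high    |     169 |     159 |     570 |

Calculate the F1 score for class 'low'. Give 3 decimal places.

0.480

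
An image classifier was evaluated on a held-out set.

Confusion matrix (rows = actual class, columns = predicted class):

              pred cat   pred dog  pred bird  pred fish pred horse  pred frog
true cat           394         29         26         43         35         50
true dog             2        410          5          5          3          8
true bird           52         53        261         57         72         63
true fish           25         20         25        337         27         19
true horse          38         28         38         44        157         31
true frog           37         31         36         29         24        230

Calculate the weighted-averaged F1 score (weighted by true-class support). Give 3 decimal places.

0.644

Per-class F1 score (2·TP/(2·TP+FP+FN)):
  cat: TP=394, FP=2+52+25+38+37=154, FN=29+26+43+35+50=183 → 788/1125 = 0.7004
  dog: TP=410, FP=29+53+20+28+31=161, FN=2+5+5+3+8=23 → 820/1004 = 0.8167
  bird: TP=261, FP=26+5+25+38+36=130, FN=52+53+57+72+63=297 → 522/949 = 0.5501
  fish: TP=337, FP=43+5+57+44+29=178, FN=25+20+25+27+19=116 → 674/968 = 0.6963
  horse: TP=157, FP=35+3+72+27+24=161, FN=38+28+38+44+31=179 → 314/654 = 0.4801
  frog: TP=230, FP=50+8+63+19+31=171, FN=37+31+36+29+24=157 → 460/788 = 0.5838
Weighted-F1 score = Σ (supportᵢ/N)·F1 scoreᵢ with N=2744: (577/2744)·0.7004 + (433/2744)·0.8167 + (558/2744)·0.5501 + (453/2744)·0.6963 + (336/2744)·0.4801 + (387/2744)·0.5838 = 0.644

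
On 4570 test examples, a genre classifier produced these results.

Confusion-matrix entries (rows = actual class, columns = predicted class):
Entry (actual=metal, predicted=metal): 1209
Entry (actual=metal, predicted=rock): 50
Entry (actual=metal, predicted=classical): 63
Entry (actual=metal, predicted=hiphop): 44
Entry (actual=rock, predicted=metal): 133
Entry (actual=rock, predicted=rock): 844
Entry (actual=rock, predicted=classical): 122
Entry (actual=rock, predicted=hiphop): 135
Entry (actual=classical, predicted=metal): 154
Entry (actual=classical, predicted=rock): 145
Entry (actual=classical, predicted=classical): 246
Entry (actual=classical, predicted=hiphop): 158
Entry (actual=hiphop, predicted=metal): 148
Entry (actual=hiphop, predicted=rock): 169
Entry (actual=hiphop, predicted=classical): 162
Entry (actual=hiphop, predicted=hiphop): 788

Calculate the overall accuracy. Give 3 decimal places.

Accuracy = trace / total = (1209+844+246+788=3087) / 4570 = 3087/4570 = 0.675

0.675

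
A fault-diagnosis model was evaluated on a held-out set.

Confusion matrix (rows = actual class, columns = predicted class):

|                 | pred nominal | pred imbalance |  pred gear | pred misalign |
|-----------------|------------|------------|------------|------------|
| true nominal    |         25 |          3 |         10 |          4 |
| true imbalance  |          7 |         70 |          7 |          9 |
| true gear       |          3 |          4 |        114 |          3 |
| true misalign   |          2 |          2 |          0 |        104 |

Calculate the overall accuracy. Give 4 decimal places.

Accuracy = trace / total = (25+70+114+104=313) / 367 = 313/367 = 0.8529

0.8529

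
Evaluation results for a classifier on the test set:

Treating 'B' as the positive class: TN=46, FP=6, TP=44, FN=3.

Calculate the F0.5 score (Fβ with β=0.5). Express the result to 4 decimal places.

0.8907

Fβ = (1+β²)·TP / ((1+β²)·TP + β²·FN + FP), with β²=1/4
= 1.25·44 / (1.25·44 + 0.25·3 + 6) = 0.8907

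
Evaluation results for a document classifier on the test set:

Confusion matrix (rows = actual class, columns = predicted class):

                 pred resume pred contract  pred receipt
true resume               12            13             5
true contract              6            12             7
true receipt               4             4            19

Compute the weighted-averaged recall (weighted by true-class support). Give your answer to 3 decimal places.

0.524

Per-class recall (TP/(TP+FN)):
  resume: TP=12, FN=13+5=18 → 12/30 = 0.4000
  contract: TP=12, FN=6+7=13 → 12/25 = 0.4800
  receipt: TP=19, FN=4+4=8 → 19/27 = 0.7037
Weighted-recall = Σ (supportᵢ/N)·recallᵢ with N=82: (30/82)·0.4000 + (25/82)·0.4800 + (27/82)·0.7037 = 0.524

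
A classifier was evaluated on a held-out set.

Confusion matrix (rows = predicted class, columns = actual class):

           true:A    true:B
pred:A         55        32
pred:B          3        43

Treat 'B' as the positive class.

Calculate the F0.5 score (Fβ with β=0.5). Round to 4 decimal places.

0.8301

Fβ = (1+β²)·TP / ((1+β²)·TP + β²·FN + FP), with β²=1/4
= 1.25·43 / (1.25·43 + 0.25·32 + 3) = 0.8301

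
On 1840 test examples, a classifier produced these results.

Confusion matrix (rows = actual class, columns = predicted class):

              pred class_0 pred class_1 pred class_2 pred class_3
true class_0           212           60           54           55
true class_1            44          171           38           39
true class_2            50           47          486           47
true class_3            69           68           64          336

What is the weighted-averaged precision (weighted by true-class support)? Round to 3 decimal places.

0.660

Per-class precision (TP/(TP+FP)):
  class_0: TP=212, FP=44+50+69=163 → 212/375 = 0.5653
  class_1: TP=171, FP=60+47+68=175 → 171/346 = 0.4942
  class_2: TP=486, FP=54+38+64=156 → 486/642 = 0.7570
  class_3: TP=336, FP=55+39+47=141 → 336/477 = 0.7044
Weighted-precision = Σ (supportᵢ/N)·precisionᵢ with N=1840: (381/1840)·0.5653 + (292/1840)·0.4942 + (630/1840)·0.7570 + (537/1840)·0.7044 = 0.660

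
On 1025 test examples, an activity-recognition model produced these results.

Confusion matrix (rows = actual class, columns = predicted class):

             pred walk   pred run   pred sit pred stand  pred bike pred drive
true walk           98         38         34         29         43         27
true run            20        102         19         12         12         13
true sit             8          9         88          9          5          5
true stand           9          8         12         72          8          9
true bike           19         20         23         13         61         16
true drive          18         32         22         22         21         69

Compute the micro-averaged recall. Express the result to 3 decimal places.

Micro-averaging pools counts across classes: ΣTP=490, ΣFP=535, ΣFN=535.
Micro-recall = TP/(TP+FN) on pooled counts = 0.478 (equals overall accuracy in single-label multiclass).

0.478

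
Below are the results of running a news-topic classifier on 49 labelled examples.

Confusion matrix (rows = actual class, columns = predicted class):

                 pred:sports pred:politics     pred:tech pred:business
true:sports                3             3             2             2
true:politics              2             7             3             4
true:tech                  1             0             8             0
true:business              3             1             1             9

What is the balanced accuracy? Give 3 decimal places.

Balanced accuracy = mean of per-class recall.
  sports: recall = 3/10 = 0.3000
  politics: recall = 7/16 = 0.4375
  tech: recall = 8/9 = 0.8889
  business: recall = 9/14 = 0.6429
Mean = (0.3000 + 0.4375 + 0.8889 + 0.6429) / 4 = 0.567

0.567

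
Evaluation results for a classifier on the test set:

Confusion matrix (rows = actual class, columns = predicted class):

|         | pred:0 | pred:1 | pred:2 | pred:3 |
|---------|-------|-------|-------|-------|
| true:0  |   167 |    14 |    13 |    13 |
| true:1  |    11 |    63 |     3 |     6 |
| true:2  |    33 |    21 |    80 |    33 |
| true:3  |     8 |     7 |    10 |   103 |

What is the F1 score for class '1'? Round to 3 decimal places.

Take TP from the diagonal, FP from the rest of the '1' prediction marginal, FN from the rest of the '1' actual marginal.
F1 score = 2·TP/(2·TP+FP+FN).
1: TP=63, FP=14+21+7=42, FN=11+3+6=20 → 126/188 = 0.6702

0.670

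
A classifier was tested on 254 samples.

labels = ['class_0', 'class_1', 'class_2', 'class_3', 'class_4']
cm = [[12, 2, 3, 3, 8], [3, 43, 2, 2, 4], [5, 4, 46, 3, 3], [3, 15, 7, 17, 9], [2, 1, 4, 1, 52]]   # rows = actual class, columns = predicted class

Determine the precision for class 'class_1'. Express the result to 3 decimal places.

0.662

One-vs-rest for 'class_1': TP = diagonal; FP = other classes predicted 'class_1'; FN = 'class_1' predicted as other.
precision = TP/(TP+FP).
class_1: TP=43, FP=2+4+15+1=22 → 43/65 = 0.6615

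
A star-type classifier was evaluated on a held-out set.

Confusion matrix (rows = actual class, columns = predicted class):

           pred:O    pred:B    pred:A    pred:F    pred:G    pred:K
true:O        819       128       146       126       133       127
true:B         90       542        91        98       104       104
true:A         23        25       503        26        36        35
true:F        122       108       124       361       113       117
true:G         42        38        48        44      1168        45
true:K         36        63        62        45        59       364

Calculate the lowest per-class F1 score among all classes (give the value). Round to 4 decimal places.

Per-class F1 score (2·TP/(2·TP+FP+FN)):
  O: TP=819, FP=90+23+122+42+36=313, FN=128+146+126+133+127=660 → 1638/2611 = 0.62735
  B: TP=542, FP=128+25+108+38+63=362, FN=90+91+98+104+104=487 → 1084/1933 = 0.56079
  A: TP=503, FP=146+91+124+48+62=471, FN=23+25+26+36+35=145 → 1006/1622 = 0.62022
  F: TP=361, FP=126+98+26+44+45=339, FN=122+108+124+113+117=584 → 722/1645 = 0.43891
  G: TP=1168, FP=133+104+36+113+59=445, FN=42+38+48+44+45=217 → 2336/2998 = 0.77919
  K: TP=364, FP=127+104+35+117+45=428, FN=36+63+62+45+59=265 → 728/1421 = 0.51232
Lowest is class 'F' with F1 score = 0.4389.

0.4389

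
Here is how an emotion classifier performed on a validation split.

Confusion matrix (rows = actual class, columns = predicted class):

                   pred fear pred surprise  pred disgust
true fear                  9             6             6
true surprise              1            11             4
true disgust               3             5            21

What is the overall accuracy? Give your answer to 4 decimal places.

0.6212

Accuracy = trace / total = (9+11+21=41) / 66 = 41/66 = 0.6212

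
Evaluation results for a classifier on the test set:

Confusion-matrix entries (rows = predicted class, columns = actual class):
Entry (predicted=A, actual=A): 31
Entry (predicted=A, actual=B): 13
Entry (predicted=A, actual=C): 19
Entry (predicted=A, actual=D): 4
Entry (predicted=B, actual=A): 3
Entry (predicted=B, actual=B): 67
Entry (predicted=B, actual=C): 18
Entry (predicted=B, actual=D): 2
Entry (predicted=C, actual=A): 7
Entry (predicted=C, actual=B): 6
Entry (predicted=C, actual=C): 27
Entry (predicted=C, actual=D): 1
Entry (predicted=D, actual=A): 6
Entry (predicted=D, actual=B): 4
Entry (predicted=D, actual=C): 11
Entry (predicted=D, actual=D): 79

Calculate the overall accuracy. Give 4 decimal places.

0.6846

Accuracy = trace / total = (31+67+27+79=204) / 298 = 204/298 = 0.6846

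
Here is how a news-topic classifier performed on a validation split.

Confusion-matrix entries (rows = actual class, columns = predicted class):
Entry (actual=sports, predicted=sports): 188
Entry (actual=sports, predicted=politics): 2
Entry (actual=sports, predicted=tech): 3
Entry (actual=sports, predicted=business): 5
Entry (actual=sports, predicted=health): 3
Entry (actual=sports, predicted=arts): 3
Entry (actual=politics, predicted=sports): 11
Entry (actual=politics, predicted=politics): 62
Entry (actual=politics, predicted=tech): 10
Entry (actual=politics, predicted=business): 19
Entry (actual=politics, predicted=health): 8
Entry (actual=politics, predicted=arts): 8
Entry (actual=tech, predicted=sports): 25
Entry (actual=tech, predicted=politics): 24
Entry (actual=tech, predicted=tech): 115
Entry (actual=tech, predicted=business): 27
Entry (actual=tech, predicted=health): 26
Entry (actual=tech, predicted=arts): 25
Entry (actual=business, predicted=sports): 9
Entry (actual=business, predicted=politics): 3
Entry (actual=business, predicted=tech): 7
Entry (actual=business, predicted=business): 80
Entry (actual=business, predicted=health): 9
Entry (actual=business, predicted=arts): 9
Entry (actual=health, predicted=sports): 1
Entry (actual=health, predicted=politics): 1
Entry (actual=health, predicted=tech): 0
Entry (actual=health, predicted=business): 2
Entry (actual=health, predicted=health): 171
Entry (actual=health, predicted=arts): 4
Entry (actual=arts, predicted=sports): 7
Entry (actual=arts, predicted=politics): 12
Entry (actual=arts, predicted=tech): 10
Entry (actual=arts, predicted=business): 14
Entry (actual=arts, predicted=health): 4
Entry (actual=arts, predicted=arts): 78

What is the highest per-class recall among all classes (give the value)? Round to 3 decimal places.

0.955

Per-class recall (TP/(TP+FN)):
  sports: TP=188, FN=2+3+5+3+3=16 → 188/204 = 0.9216
  politics: TP=62, FN=11+10+19+8+8=56 → 62/118 = 0.5254
  tech: TP=115, FN=25+24+27+26+25=127 → 115/242 = 0.4752
  business: TP=80, FN=9+3+7+9+9=37 → 80/117 = 0.6838
  health: TP=171, FN=1+1+0+2+4=8 → 171/179 = 0.9553
  arts: TP=78, FN=7+12+10+14+4=47 → 78/125 = 0.6240
Highest is class 'health' with recall = 0.955.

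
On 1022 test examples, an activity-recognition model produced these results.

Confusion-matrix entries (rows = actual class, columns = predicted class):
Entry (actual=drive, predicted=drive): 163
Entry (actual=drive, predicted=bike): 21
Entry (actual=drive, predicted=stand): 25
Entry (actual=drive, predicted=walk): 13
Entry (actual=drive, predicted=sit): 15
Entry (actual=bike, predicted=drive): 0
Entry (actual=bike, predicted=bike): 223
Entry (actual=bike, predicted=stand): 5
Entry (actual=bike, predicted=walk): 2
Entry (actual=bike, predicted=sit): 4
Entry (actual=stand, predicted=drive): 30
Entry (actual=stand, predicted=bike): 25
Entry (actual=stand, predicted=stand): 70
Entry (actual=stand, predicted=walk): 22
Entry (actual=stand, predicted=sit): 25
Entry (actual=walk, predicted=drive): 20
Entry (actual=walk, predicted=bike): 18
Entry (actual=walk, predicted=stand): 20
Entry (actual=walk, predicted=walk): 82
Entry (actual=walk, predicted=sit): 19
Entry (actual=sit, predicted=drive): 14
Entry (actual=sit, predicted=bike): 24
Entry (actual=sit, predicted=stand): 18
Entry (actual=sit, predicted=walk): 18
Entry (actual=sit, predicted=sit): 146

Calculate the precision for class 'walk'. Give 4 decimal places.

0.5985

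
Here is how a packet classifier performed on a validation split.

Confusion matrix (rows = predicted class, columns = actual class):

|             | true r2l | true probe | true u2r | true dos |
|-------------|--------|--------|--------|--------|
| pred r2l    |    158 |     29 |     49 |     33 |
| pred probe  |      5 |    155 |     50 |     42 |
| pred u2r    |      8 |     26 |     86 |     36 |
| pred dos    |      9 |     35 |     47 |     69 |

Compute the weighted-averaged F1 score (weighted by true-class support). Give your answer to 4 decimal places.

Per-class F1 score (2·TP/(2·TP+FP+FN)):
  r2l: TP=158, FP=29+49+33=111, FN=5+8+9=22 → 316/449 = 0.70379
  probe: TP=155, FP=5+50+42=97, FN=29+26+35=90 → 310/497 = 0.62374
  u2r: TP=86, FP=8+26+36=70, FN=49+50+47=146 → 172/388 = 0.44330
  dos: TP=69, FP=9+35+47=91, FN=33+42+36=111 → 138/340 = 0.40588
Weighted-F1 score = Σ (supportᵢ/N)·F1 scoreᵢ with N=837: (180/837)·0.70379 + (245/837)·0.62374 + (232/837)·0.44330 + (180/837)·0.40588 = 0.5441

0.5441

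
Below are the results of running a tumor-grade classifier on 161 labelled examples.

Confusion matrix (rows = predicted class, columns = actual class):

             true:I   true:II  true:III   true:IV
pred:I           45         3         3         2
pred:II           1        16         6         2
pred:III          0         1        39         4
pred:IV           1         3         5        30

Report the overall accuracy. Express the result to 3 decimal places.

Accuracy = trace / total = (45+16+39+30=130) / 161 = 130/161 = 0.807

0.807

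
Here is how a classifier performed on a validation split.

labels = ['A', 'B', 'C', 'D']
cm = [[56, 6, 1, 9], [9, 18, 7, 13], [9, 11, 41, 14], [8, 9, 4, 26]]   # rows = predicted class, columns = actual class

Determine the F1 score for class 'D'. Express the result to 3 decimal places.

One-vs-rest for 'D': TP = diagonal; FP = other classes predicted 'D'; FN = 'D' predicted as other.
F1 score = 2·TP/(2·TP+FP+FN).
D: TP=26, FP=8+9+4=21, FN=9+13+14=36 → 52/109 = 0.4771

0.477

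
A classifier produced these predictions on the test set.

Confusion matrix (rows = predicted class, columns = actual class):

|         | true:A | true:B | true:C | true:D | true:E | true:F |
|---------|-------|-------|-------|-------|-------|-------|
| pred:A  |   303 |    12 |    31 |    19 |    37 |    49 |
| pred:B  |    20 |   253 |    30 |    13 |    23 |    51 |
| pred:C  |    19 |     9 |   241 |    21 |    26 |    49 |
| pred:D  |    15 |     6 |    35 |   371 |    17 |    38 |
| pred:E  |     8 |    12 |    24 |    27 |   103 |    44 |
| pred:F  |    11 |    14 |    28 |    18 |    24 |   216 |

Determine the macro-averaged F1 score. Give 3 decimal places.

Per-class F1 score (2·TP/(2·TP+FP+FN)):
  A: TP=303, FP=12+31+19+37+49=148, FN=20+19+15+8+11=73 → 606/827 = 0.7328
  B: TP=253, FP=20+30+13+23+51=137, FN=12+9+6+12+14=53 → 506/696 = 0.7270
  C: TP=241, FP=19+9+21+26+49=124, FN=31+30+35+24+28=148 → 482/754 = 0.6393
  D: TP=371, FP=15+6+35+17+38=111, FN=19+13+21+27+18=98 → 742/951 = 0.7802
  E: TP=103, FP=8+12+24+27+44=115, FN=37+23+26+17+24=127 → 206/448 = 0.4598
  F: TP=216, FP=11+14+28+18+24=95, FN=49+51+49+38+44=231 → 432/758 = 0.5699
Macro-F1 score = mean = (0.7328 + 0.7270 + 0.6393 + 0.7802 + 0.4598 + 0.5699) / 6 = 0.652

0.652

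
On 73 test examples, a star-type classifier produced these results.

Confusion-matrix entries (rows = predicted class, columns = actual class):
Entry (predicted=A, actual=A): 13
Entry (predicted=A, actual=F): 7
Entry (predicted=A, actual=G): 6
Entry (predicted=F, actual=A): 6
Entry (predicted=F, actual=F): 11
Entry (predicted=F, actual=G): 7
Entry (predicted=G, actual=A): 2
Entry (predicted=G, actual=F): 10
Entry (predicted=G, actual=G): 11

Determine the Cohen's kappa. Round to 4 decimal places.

0.2206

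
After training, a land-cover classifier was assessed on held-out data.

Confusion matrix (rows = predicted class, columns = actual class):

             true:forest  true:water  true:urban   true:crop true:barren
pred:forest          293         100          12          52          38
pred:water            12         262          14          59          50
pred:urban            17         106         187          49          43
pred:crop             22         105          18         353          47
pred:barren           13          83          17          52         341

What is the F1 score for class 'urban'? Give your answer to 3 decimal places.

0.575

One-vs-rest for 'urban': TP = diagonal; FP = other classes predicted 'urban'; FN = 'urban' predicted as other.
F1 score = 2·TP/(2·TP+FP+FN).
urban: TP=187, FP=17+106+49+43=215, FN=12+14+18+17=61 → 374/650 = 0.5754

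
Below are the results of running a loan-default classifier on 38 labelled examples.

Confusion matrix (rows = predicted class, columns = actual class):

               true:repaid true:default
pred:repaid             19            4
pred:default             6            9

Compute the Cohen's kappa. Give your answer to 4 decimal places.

0.4362

Observed agreement pₒ = trace/N = 28/38 = 0.73684
Expected agreement pₑ = Σ (rowᵢ·colᵢ)/N² = (25·23 + 13·15)/38² = 0.53324
κ = (pₒ − pₑ)/(1 − pₑ) = (0.73684 − 0.53324)/(1 − 0.53324) = 0.4362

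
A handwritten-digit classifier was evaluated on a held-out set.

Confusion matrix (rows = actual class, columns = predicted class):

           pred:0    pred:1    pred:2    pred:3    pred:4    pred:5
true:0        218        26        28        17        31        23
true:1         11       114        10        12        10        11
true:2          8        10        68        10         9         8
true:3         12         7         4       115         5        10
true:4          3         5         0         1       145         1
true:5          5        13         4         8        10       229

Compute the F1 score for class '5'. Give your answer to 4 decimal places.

0.8312

F1 score = 2·TP/(2·TP+FP+FN).
5: TP=229, FP=23+11+8+10+1=53, FN=5+13+4+8+10=40 → 458/551 = 0.83122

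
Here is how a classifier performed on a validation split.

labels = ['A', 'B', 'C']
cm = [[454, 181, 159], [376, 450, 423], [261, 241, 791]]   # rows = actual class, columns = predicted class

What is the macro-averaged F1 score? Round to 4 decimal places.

Per-class F1 score (2·TP/(2·TP+FP+FN)):
  A: TP=454, FP=376+261=637, FN=181+159=340 → 908/1885 = 0.48170
  B: TP=450, FP=181+241=422, FN=376+423=799 → 900/2121 = 0.42433
  C: TP=791, FP=159+423=582, FN=261+241=502 → 1582/2666 = 0.59340
Macro-F1 score = mean = (0.48170 + 0.42433 + 0.59340) / 3 = 0.4998

0.4998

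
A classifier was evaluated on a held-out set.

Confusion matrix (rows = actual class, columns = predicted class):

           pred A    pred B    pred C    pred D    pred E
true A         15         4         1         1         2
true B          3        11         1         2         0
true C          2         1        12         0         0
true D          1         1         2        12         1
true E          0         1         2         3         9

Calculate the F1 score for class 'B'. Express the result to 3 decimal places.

0.629

F1 score = 2·TP/(2·TP+FP+FN).
B: TP=11, FP=4+1+1+1=7, FN=3+1+2+0=6 → 22/35 = 0.6286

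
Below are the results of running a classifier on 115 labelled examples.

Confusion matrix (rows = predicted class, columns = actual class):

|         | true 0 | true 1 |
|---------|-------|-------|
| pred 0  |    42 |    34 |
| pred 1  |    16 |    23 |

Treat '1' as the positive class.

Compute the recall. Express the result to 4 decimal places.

Recall = TP/(TP+FN) = 23/(23+34) = 23/57 = 0.4035

0.4035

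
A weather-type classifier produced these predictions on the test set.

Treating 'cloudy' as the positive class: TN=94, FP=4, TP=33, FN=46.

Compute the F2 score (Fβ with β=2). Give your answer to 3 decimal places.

0.467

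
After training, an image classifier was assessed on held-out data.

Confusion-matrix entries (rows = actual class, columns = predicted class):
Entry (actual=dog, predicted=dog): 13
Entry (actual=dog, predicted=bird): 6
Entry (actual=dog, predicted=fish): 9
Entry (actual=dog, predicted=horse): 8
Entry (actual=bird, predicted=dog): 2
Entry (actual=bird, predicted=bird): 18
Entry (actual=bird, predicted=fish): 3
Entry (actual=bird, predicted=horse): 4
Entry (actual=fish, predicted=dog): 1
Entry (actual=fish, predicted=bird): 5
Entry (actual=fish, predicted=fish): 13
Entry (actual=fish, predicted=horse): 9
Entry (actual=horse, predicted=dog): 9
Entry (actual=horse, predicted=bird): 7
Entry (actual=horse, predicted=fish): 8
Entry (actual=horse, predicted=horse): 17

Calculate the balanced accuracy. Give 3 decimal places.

0.477

Balanced accuracy = mean of per-class recall.
  dog: recall = 13/36 = 0.3611
  bird: recall = 18/27 = 0.6667
  fish: recall = 13/28 = 0.4643
  horse: recall = 17/41 = 0.4146
Mean = (0.3611 + 0.6667 + 0.4643 + 0.4146) / 4 = 0.477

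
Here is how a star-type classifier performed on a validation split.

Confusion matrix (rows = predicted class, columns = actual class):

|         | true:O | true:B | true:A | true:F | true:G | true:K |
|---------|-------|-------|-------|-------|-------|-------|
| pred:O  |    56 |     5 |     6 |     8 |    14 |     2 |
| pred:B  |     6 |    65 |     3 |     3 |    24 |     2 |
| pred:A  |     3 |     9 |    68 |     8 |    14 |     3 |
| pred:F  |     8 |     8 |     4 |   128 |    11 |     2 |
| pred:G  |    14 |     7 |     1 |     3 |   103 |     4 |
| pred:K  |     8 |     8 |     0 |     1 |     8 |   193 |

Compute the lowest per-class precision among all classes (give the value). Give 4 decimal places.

0.6154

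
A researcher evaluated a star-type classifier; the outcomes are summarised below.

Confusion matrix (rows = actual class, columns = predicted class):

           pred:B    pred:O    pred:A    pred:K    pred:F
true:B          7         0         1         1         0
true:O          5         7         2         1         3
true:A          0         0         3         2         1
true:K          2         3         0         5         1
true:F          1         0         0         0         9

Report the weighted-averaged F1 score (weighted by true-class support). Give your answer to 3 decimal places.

0.560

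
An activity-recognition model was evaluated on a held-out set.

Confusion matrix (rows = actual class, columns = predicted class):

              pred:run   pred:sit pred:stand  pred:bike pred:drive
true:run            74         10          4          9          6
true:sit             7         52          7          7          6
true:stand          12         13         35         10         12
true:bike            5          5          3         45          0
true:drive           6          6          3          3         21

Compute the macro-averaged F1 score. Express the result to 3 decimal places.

Per-class F1 score (2·TP/(2·TP+FP+FN)):
  run: TP=74, FP=7+12+5+6=30, FN=10+4+9+6=29 → 148/207 = 0.7150
  sit: TP=52, FP=10+13+5+6=34, FN=7+7+7+6=27 → 104/165 = 0.6303
  stand: TP=35, FP=4+7+3+3=17, FN=12+13+10+12=47 → 70/134 = 0.5224
  bike: TP=45, FP=9+7+10+3=29, FN=5+5+3+0=13 → 90/132 = 0.6818
  drive: TP=21, FP=6+6+12+0=24, FN=6+6+3+3=18 → 42/84 = 0.5000
Macro-F1 score = mean = (0.7150 + 0.6303 + 0.5224 + 0.6818 + 0.5000) / 5 = 0.610

0.610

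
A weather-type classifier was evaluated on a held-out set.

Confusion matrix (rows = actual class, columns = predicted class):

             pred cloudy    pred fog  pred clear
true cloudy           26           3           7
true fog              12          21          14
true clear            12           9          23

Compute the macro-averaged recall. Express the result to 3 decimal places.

0.564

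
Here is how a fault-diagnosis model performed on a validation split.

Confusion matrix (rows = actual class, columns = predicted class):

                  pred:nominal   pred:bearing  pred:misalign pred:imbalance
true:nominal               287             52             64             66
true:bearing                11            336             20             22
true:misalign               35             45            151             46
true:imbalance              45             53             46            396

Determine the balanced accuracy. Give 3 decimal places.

0.689

Balanced accuracy = mean of per-class recall.
  nominal: recall = 287/469 = 0.6119
  bearing: recall = 336/389 = 0.8638
  misalign: recall = 151/277 = 0.5451
  imbalance: recall = 396/540 = 0.7333
Mean = (0.6119 + 0.8638 + 0.5451 + 0.7333) / 4 = 0.689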